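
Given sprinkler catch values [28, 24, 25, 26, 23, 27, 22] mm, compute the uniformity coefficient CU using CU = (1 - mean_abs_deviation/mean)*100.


mean = 25.000000 mm
MAD = 1.714286 mm
CU = (1 - 1.714286/25.000000)*100

93.1429 %


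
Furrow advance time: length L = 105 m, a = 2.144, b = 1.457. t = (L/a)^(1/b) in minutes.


t = (L/a)^(1/b)
t = (105/2.144)^(1/1.457)
t = 48.973881^(1/1.457)

14.4508 min


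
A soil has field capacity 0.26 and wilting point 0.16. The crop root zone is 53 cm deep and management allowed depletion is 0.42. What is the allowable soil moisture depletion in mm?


SMD = (FC - PWP) * d * MAD * 10
SMD = (0.26 - 0.16) * 53 * 0.42 * 10
SMD = 0.1000 * 53 * 0.42 * 10

22.2600 mm


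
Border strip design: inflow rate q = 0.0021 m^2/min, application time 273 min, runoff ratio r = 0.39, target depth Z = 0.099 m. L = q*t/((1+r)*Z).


L = q*t/((1+r)*Z)
L = 0.0021*273/((1+0.39)*0.099)
L = 0.5733/0.13761

4.1661 m


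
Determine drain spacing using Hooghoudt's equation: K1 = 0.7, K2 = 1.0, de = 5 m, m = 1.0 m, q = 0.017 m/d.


S^2 = 8*K2*de*m/q + 4*K1*m^2/q
S^2 = 8*1.0*5*1.0/0.017 + 4*0.7*1.0^2/0.017
S = sqrt(2517.6471)

50.1762 m


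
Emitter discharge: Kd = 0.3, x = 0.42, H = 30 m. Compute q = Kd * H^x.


q = Kd * H^x = 0.3 * 30^0.42 = 0.3 * 4.172448

1.2517 L/h


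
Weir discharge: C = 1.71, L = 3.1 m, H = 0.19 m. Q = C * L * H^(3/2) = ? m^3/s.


Q = C * L * H^(3/2) = 1.71 * 3.1 * 0.19^1.5 = 1.71 * 3.1 * 0.082819

0.4390 m^3/s


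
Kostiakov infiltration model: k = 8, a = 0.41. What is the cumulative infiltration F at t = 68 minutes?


F = k * t^a = 8 * 68^0.41
F = 8 * 5.640644

45.1252 mm


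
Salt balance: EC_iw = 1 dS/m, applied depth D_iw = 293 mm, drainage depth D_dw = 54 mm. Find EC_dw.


EC_dw = EC_iw * D_iw / D_dw
EC_dw = 1 * 293 / 54
EC_dw = 293 / 54

5.4259 dS/m


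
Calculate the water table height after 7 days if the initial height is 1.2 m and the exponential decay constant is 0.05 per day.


m = m0 * exp(-k*t)
m = 1.2 * exp(-0.05 * 7)
m = 1.2 * exp(-0.3500)

0.8456 m


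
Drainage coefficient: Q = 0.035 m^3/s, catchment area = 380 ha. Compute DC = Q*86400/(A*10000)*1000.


DC = Q * 86400 / (A * 10000) * 1000
DC = 0.035 * 86400 / (380 * 10000) * 1000
DC = 3024000.0000 / 3800000

0.7958 mm/day


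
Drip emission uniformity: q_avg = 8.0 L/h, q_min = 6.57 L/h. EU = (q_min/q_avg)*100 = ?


EU = (q_min/q_avg)*100 = (6.57/8.0)*100 = 82.1250%

82.1250 %


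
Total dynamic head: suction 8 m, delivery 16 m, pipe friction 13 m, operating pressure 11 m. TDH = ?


TDH = Hs + Hd + hf + Hp = 8 + 16 + 13 + 11 = 48

48 m


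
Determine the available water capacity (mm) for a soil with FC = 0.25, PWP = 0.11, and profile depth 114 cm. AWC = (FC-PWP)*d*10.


AWC = (FC - PWP) * d * 10
AWC = (0.25 - 0.11) * 114 * 10
AWC = 0.1400 * 114 * 10

159.6000 mm


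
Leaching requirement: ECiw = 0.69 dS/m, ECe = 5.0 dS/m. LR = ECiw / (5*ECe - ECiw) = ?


LR = ECiw / (5*ECe - ECiw)
LR = 0.69 / (5*5.0 - 0.69)
LR = 0.69 / 24.3100

0.0284


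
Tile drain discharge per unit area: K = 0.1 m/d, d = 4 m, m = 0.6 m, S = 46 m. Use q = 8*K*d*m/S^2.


q = 8*K*d*m/S^2
q = 8*0.1*4*0.6/46^2
q = 1.9200 / 2116

9.0737e-04 m/d


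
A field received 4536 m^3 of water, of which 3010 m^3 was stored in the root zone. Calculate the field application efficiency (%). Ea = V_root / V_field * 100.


Ea = V_root / V_field * 100 = 3010 / 4536 * 100 = 66.3580%

66.3580 %


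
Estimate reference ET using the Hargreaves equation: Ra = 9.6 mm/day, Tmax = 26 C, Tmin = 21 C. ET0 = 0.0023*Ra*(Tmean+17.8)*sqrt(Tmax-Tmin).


Tmean = (Tmax + Tmin)/2 = (26 + 21)/2 = 23.5
ET0 = 0.0023 * 9.6 * (23.5 + 17.8) * sqrt(26 - 21)
ET0 = 0.0023 * 9.6 * 41.3 * 2.236068

2.0391 mm/day


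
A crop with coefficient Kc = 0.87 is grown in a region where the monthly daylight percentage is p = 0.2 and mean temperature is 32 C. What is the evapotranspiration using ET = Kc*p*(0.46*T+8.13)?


ET = Kc * p * (0.46*T + 8.13)
ET = 0.87 * 0.2 * (0.46*32 + 8.13)
ET = 0.87 * 0.2 * 22.8500

3.9759 mm/day


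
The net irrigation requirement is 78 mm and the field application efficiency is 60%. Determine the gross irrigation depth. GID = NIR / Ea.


Ea = 60% = 0.6
GID = NIR / Ea = 78 / 0.6 = 130.0000 mm

130.0000 mm


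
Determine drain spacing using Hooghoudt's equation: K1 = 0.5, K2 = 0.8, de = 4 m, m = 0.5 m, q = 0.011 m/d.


S^2 = 8*K2*de*m/q + 4*K1*m^2/q
S^2 = 8*0.8*4*0.5/0.011 + 4*0.5*0.5^2/0.011
S = sqrt(1209.0909)

34.7720 m


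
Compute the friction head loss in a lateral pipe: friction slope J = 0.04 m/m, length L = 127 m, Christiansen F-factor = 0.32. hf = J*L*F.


hf = J * L * F = 0.04 * 127 * 0.32 = 1.6256 m

1.6256 m


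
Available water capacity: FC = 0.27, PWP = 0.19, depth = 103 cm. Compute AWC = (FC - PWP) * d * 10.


AWC = (FC - PWP) * d * 10
AWC = (0.27 - 0.19) * 103 * 10
AWC = 0.0800 * 103 * 10

82.4000 mm


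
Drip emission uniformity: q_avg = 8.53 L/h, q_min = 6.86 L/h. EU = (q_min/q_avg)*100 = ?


EU = (q_min/q_avg)*100 = (6.86/8.53)*100 = 80.4220%

80.4220 %


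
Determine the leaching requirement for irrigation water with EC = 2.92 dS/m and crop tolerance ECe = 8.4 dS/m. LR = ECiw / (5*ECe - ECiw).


LR = ECiw / (5*ECe - ECiw)
LR = 2.92 / (5*8.4 - 2.92)
LR = 2.92 / 39.0800

0.0747


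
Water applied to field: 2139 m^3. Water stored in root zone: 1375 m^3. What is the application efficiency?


Ea = V_root / V_field * 100 = 1375 / 2139 * 100 = 64.2824%

64.2824 %


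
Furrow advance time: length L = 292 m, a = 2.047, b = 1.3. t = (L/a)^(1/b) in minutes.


t = (L/a)^(1/b)
t = (292/2.047)^(1/1.3)
t = 142.647777^(1/1.3)

45.4074 min


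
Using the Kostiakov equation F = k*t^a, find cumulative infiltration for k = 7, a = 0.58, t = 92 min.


F = k * t^a = 7 * 92^0.58
F = 7 * 13.771998

96.4040 mm


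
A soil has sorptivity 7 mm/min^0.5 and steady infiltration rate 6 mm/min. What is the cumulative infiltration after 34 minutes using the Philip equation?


F = S*sqrt(t) + A*t
F = 7*sqrt(34) + 6*34
F = 7*5.830952 + 204

244.8167 mm


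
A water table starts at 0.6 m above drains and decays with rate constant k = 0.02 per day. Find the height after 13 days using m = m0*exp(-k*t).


m = m0 * exp(-k*t)
m = 0.6 * exp(-0.02 * 13)
m = 0.6 * exp(-0.2600)

0.4626 m


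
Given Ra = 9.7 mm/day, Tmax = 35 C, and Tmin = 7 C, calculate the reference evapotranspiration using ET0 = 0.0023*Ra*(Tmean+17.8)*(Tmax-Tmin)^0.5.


Tmean = (Tmax + Tmin)/2 = (35 + 7)/2 = 21.0
ET0 = 0.0023 * 9.7 * (21.0 + 17.8) * sqrt(35 - 7)
ET0 = 0.0023 * 9.7 * 38.8 * 5.291503

4.5805 mm/day


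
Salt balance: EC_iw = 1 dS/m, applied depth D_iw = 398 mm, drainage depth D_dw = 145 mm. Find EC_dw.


EC_dw = EC_iw * D_iw / D_dw
EC_dw = 1 * 398 / 145
EC_dw = 398 / 145

2.7448 dS/m


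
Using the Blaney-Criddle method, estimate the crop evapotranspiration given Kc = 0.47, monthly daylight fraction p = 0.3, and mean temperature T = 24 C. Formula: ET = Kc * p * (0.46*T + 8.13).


ET = Kc * p * (0.46*T + 8.13)
ET = 0.47 * 0.3 * (0.46*24 + 8.13)
ET = 0.47 * 0.3 * 19.1700

2.7030 mm/day


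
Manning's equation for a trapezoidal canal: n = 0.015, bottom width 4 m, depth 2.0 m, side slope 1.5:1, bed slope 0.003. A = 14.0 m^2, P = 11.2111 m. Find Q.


R = A/P = 14.0/11.2111 = 1.248762
Q = (1/0.015) * 14.0 * 1.248762^(2/3) * 0.003^0.5

59.2812 m^3/s


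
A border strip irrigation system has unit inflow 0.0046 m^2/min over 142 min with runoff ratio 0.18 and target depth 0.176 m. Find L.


L = q*t/((1+r)*Z)
L = 0.0046*142/((1+0.18)*0.176)
L = 0.6532/0.20768

3.1452 m


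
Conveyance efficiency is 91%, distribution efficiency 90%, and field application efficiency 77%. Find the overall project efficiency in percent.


Ec = 0.91, Eb = 0.9, Ea = 0.77
E = 0.91 * 0.9 * 0.77 * 100 = 63.0630%

63.0630 %


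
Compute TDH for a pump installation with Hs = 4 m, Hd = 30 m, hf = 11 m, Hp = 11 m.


TDH = Hs + Hd + hf + Hp = 4 + 30 + 11 + 11 = 56

56 m


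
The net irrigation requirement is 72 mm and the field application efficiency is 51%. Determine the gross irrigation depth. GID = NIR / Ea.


Ea = 51% = 0.51
GID = NIR / Ea = 72 / 0.51 = 141.1765 mm

141.1765 mm


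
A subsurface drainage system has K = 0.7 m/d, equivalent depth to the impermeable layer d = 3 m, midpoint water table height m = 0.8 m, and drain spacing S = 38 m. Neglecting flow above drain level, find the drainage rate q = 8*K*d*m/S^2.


q = 8*K*d*m/S^2
q = 8*0.7*3*0.8/38^2
q = 13.4400 / 1444

0.0093 m/d


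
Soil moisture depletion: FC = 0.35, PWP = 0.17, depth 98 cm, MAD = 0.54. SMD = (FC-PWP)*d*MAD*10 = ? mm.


SMD = (FC - PWP) * d * MAD * 10
SMD = (0.35 - 0.17) * 98 * 0.54 * 10
SMD = 0.1800 * 98 * 0.54 * 10

95.2560 mm


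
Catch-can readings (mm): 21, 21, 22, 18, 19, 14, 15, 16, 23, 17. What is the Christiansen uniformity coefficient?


mean = 18.600000 mm
MAD = 2.600000 mm
CU = (1 - 2.600000/18.600000)*100

86.0215 %


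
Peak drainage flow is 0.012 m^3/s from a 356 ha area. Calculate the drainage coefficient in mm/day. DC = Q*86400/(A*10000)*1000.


DC = Q * 86400 / (A * 10000) * 1000
DC = 0.012 * 86400 / (356 * 10000) * 1000
DC = 1036800.0000 / 3560000

0.2912 mm/day


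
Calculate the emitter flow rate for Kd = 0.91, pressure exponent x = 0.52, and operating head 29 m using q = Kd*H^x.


q = Kd * H^x = 0.91 * 29^0.52 = 0.91 * 5.760325

5.2419 L/h


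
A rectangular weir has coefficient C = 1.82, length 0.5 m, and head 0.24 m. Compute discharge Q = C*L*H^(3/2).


Q = C * L * H^(3/2) = 1.82 * 0.5 * 0.24^1.5 = 1.82 * 0.5 * 0.117576

0.1070 m^3/s


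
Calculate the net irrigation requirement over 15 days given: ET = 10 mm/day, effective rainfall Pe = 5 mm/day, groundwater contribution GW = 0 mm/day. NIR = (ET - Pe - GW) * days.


Daily deficit = ET - Pe - GW = 10 - 5 - 0 = 5 mm/day
NIR = 5 * 15 = 75 mm

75.0000 mm


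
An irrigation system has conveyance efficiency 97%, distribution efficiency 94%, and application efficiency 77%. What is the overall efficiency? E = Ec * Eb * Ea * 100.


Ec = 0.97, Eb = 0.94, Ea = 0.77
E = 0.97 * 0.94 * 0.77 * 100 = 70.2086%

70.2086 %


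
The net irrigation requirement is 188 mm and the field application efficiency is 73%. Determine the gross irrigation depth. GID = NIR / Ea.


Ea = 73% = 0.73
GID = NIR / Ea = 188 / 0.73 = 257.5342 mm

257.5342 mm


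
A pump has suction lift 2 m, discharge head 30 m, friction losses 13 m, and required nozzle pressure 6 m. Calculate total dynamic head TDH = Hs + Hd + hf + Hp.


TDH = Hs + Hd + hf + Hp = 2 + 30 + 13 + 6 = 51

51 m


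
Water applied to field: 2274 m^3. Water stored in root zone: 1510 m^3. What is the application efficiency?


Ea = V_root / V_field * 100 = 1510 / 2274 * 100 = 66.4028%

66.4028 %


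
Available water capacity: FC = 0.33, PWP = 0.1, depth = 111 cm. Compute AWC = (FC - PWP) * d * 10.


AWC = (FC - PWP) * d * 10
AWC = (0.33 - 0.1) * 111 * 10
AWC = 0.2300 * 111 * 10

255.3000 mm


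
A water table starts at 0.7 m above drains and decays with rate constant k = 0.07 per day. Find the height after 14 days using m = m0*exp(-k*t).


m = m0 * exp(-k*t)
m = 0.7 * exp(-0.07 * 14)
m = 0.7 * exp(-0.9800)

0.2627 m


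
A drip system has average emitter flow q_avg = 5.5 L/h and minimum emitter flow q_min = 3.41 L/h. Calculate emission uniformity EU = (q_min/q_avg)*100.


EU = (q_min/q_avg)*100 = (3.41/5.5)*100 = 62.0000%

62.0000 %


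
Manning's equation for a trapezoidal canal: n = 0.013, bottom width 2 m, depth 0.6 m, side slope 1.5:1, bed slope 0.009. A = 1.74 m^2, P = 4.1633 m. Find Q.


R = A/P = 1.74/4.1633 = 0.417938
Q = (1/0.013) * 1.74 * 0.417938^(2/3) * 0.009^0.5

7.0980 m^3/s


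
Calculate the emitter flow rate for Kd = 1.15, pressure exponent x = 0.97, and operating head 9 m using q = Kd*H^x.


q = Kd * H^x = 1.15 * 9^0.97 = 1.15 * 8.425879

9.6898 L/h


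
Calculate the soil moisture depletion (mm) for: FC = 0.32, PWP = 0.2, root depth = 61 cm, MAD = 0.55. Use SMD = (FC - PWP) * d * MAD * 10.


SMD = (FC - PWP) * d * MAD * 10
SMD = (0.32 - 0.2) * 61 * 0.55 * 10
SMD = 0.1200 * 61 * 0.55 * 10

40.2600 mm


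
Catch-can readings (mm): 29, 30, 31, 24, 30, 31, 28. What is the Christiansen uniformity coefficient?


mean = 29.000000 mm
MAD = 1.714286 mm
CU = (1 - 1.714286/29.000000)*100

94.0887 %


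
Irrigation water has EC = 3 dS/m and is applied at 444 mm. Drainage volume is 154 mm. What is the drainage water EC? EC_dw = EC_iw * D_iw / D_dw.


EC_dw = EC_iw * D_iw / D_dw
EC_dw = 3 * 444 / 154
EC_dw = 1332 / 154

8.6494 dS/m


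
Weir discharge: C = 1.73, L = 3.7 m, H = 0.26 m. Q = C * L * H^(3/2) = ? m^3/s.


Q = C * L * H^(3/2) = 1.73 * 3.7 * 0.26^1.5 = 1.73 * 3.7 * 0.132575

0.8486 m^3/s


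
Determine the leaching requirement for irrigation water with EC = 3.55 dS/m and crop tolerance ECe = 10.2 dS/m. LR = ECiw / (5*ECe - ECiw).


LR = ECiw / (5*ECe - ECiw)
LR = 3.55 / (5*10.2 - 3.55)
LR = 3.55 / 47.4500

0.0748


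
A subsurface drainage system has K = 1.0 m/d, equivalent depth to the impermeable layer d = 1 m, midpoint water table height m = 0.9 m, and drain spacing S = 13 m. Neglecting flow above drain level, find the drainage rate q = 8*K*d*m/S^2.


q = 8*K*d*m/S^2
q = 8*1.0*1*0.9/13^2
q = 7.2000 / 169

0.0426 m/d


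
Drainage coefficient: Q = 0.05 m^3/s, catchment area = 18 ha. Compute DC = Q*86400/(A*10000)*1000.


DC = Q * 86400 / (A * 10000) * 1000
DC = 0.05 * 86400 / (18 * 10000) * 1000
DC = 4320000.0000 / 180000

24.0000 mm/day


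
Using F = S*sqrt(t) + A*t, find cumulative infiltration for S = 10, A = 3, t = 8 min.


F = S*sqrt(t) + A*t
F = 10*sqrt(8) + 3*8
F = 10*2.828427 + 24

52.2843 mm


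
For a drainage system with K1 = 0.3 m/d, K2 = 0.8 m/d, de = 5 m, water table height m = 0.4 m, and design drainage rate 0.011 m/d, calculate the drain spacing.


S^2 = 8*K2*de*m/q + 4*K1*m^2/q
S^2 = 8*0.8*5*0.4/0.011 + 4*0.3*0.4^2/0.011
S = sqrt(1181.0909)

34.3670 m


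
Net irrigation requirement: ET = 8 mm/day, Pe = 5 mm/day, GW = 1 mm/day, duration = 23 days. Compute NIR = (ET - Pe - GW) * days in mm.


Daily deficit = ET - Pe - GW = 8 - 5 - 1 = 2 mm/day
NIR = 2 * 23 = 46 mm

46.0000 mm


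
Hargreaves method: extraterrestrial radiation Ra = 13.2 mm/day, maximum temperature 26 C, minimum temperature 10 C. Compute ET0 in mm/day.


Tmean = (Tmax + Tmin)/2 = (26 + 10)/2 = 18.0
ET0 = 0.0023 * 13.2 * (18.0 + 17.8) * sqrt(26 - 10)
ET0 = 0.0023 * 13.2 * 35.8 * 4.000000

4.3476 mm/day


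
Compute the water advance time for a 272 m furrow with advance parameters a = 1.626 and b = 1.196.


t = (L/a)^(1/b)
t = (272/1.626)^(1/1.196)
t = 167.281673^(1/1.196)

72.2887 min


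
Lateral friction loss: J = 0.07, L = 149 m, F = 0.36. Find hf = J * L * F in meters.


hf = J * L * F = 0.07 * 149 * 0.36 = 3.7548 m

3.7548 m


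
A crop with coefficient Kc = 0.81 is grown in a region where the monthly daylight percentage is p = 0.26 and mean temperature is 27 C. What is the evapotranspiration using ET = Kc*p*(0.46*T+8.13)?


ET = Kc * p * (0.46*T + 8.13)
ET = 0.81 * 0.26 * (0.46*27 + 8.13)
ET = 0.81 * 0.26 * 20.5500

4.3278 mm/day


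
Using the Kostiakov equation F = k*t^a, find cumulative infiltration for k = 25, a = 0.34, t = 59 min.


F = k * t^a = 25 * 59^0.34
F = 25 * 4.000273

100.0068 mm


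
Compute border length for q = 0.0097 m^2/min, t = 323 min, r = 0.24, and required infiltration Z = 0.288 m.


L = q*t/((1+r)*Z)
L = 0.0097*323/((1+0.24)*0.288)
L = 3.1331/0.35712

8.7732 m


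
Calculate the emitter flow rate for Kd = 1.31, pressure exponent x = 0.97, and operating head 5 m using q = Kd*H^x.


q = Kd * H^x = 1.31 * 5^0.97 = 1.31 * 4.764320

6.2413 L/h


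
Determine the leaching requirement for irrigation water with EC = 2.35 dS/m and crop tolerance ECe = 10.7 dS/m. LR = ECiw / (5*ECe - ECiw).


LR = ECiw / (5*ECe - ECiw)
LR = 2.35 / (5*10.7 - 2.35)
LR = 2.35 / 51.1500

0.0459


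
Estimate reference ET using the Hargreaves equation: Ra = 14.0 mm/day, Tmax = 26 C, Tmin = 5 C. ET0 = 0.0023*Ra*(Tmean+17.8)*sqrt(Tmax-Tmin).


Tmean = (Tmax + Tmin)/2 = (26 + 5)/2 = 15.5
ET0 = 0.0023 * 14.0 * (15.5 + 17.8) * sqrt(26 - 5)
ET0 = 0.0023 * 14.0 * 33.3 * 4.582576

4.9137 mm/day


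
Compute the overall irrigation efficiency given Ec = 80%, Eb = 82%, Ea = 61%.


Ec = 0.8, Eb = 0.82, Ea = 0.61
E = 0.8 * 0.82 * 0.61 * 100 = 40.0160%

40.0160 %


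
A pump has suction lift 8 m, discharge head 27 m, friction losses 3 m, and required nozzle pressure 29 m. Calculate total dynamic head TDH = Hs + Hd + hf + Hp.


TDH = Hs + Hd + hf + Hp = 8 + 27 + 3 + 29 = 67

67 m


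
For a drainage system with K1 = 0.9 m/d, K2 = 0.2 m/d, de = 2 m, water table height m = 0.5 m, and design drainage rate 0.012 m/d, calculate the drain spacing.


S^2 = 8*K2*de*m/q + 4*K1*m^2/q
S^2 = 8*0.2*2*0.5/0.012 + 4*0.9*0.5^2/0.012
S = sqrt(208.3333)

14.4338 m


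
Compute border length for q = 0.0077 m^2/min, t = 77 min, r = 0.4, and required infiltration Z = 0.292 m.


L = q*t/((1+r)*Z)
L = 0.0077*77/((1+0.4)*0.292)
L = 0.5929/0.4088

1.4503 m


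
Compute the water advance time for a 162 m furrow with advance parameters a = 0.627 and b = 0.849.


t = (L/a)^(1/b)
t = (162/0.627)^(1/0.849)
t = 258.373206^(1/0.849)

693.8744 min


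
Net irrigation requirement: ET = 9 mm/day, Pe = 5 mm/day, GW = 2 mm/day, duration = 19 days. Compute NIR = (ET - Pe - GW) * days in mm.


Daily deficit = ET - Pe - GW = 9 - 5 - 2 = 2 mm/day
NIR = 2 * 19 = 38 mm

38.0000 mm


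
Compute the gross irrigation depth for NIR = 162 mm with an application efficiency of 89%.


Ea = 89% = 0.89
GID = NIR / Ea = 162 / 0.89 = 182.0225 mm

182.0225 mm


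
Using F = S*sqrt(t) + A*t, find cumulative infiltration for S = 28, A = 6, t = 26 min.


F = S*sqrt(t) + A*t
F = 28*sqrt(26) + 6*26
F = 28*5.099020 + 156

298.7726 mm


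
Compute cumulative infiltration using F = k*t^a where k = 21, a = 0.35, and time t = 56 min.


F = k * t^a = 21 * 56^0.35
F = 21 * 4.091342

85.9182 mm


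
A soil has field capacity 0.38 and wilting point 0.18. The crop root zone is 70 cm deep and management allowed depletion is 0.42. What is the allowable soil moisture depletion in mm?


SMD = (FC - PWP) * d * MAD * 10
SMD = (0.38 - 0.18) * 70 * 0.42 * 10
SMD = 0.2000 * 70 * 0.42 * 10

58.8000 mm


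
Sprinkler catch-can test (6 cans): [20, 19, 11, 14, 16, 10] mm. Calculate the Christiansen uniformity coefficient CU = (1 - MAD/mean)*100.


mean = 15.000000 mm
MAD = 3.333333 mm
CU = (1 - 3.333333/15.000000)*100

77.7778 %


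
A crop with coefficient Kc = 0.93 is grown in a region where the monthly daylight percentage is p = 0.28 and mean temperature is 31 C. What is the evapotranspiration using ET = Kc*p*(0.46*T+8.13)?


ET = Kc * p * (0.46*T + 8.13)
ET = 0.93 * 0.28 * (0.46*31 + 8.13)
ET = 0.93 * 0.28 * 22.3900

5.8304 mm/day


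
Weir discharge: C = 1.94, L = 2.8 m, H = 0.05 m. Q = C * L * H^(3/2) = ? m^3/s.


Q = C * L * H^(3/2) = 1.94 * 2.8 * 0.05^1.5 = 1.94 * 2.8 * 0.011180

0.0607 m^3/s


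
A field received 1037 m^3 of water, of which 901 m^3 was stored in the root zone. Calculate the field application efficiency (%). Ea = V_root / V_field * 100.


Ea = V_root / V_field * 100 = 901 / 1037 * 100 = 86.8852%

86.8852 %


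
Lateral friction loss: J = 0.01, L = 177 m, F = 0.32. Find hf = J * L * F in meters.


hf = J * L * F = 0.01 * 177 * 0.32 = 0.5664 m

0.5664 m


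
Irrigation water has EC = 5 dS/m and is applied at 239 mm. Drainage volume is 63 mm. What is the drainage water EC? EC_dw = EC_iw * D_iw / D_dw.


EC_dw = EC_iw * D_iw / D_dw
EC_dw = 5 * 239 / 63
EC_dw = 1195 / 63

18.9683 dS/m


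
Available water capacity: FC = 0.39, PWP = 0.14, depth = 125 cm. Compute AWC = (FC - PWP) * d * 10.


AWC = (FC - PWP) * d * 10
AWC = (0.39 - 0.14) * 125 * 10
AWC = 0.2500 * 125 * 10

312.5000 mm


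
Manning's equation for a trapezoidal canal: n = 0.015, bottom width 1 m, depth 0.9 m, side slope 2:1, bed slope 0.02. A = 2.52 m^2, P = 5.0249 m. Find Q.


R = A/P = 2.52/5.0249 = 0.501503
Q = (1/0.015) * 2.52 * 0.501503^(2/3) * 0.02^0.5

14.9971 m^3/s


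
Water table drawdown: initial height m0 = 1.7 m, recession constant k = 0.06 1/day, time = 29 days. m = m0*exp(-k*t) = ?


m = m0 * exp(-k*t)
m = 1.7 * exp(-0.06 * 29)
m = 1.7 * exp(-1.7400)

0.2984 m


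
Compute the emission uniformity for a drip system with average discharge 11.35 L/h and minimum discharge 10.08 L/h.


EU = (q_min/q_avg)*100 = (10.08/11.35)*100 = 88.8106%

88.8106 %


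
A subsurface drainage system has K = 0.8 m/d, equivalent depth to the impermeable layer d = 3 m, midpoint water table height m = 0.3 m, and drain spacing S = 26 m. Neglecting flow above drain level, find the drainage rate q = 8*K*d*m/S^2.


q = 8*K*d*m/S^2
q = 8*0.8*3*0.3/26^2
q = 5.7600 / 676

0.0085 m/d


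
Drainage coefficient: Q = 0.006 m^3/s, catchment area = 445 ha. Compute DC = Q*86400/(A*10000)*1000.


DC = Q * 86400 / (A * 10000) * 1000
DC = 0.006 * 86400 / (445 * 10000) * 1000
DC = 518400.0000 / 4450000

0.1165 mm/day


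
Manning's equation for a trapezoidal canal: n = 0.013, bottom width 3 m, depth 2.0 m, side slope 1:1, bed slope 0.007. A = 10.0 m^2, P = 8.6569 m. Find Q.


R = A/P = 10.0/8.6569 = 1.155148
Q = (1/0.013) * 10.0 * 1.155148^(2/3) * 0.007^0.5

70.8540 m^3/s


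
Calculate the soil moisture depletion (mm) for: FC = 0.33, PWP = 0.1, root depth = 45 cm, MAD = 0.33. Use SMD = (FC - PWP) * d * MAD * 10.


SMD = (FC - PWP) * d * MAD * 10
SMD = (0.33 - 0.1) * 45 * 0.33 * 10
SMD = 0.2300 * 45 * 0.33 * 10

34.1550 mm


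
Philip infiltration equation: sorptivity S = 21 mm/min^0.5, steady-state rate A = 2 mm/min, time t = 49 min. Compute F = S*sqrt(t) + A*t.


F = S*sqrt(t) + A*t
F = 21*sqrt(49) + 2*49
F = 21*7.000000 + 98

245.0000 mm


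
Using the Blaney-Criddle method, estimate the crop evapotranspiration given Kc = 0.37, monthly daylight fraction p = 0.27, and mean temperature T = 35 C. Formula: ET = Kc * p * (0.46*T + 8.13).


ET = Kc * p * (0.46*T + 8.13)
ET = 0.37 * 0.27 * (0.46*35 + 8.13)
ET = 0.37 * 0.27 * 24.2300

2.4206 mm/day


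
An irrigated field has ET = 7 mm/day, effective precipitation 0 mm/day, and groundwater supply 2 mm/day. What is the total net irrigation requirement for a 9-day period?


Daily deficit = ET - Pe - GW = 7 - 0 - 2 = 5 mm/day
NIR = 5 * 9 = 45 mm

45.0000 mm


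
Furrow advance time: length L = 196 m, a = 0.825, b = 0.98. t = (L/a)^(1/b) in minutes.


t = (L/a)^(1/b)
t = (196/0.825)^(1/0.98)
t = 237.575758^(1/0.98)

265.6366 min


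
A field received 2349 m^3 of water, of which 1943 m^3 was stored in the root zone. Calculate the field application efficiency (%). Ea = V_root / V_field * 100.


Ea = V_root / V_field * 100 = 1943 / 2349 * 100 = 82.7160%

82.7160 %


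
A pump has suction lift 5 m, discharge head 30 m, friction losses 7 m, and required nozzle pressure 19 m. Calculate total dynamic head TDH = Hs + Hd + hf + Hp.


TDH = Hs + Hd + hf + Hp = 5 + 30 + 7 + 19 = 61

61 m


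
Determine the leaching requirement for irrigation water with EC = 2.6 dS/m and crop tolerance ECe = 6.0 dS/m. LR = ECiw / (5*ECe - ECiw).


LR = ECiw / (5*ECe - ECiw)
LR = 2.6 / (5*6.0 - 2.6)
LR = 2.6 / 27.4000

0.0949


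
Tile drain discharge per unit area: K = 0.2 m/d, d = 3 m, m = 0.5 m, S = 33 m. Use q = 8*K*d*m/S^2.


q = 8*K*d*m/S^2
q = 8*0.2*3*0.5/33^2
q = 2.4000 / 1089

0.0022 m/d


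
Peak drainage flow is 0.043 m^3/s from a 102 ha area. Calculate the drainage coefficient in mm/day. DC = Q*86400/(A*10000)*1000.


DC = Q * 86400 / (A * 10000) * 1000
DC = 0.043 * 86400 / (102 * 10000) * 1000
DC = 3715200.0000 / 1020000

3.6424 mm/day


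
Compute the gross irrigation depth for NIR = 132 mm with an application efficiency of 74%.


Ea = 74% = 0.74
GID = NIR / Ea = 132 / 0.74 = 178.3784 mm

178.3784 mm


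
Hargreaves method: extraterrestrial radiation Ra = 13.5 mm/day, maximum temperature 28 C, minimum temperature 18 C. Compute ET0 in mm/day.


Tmean = (Tmax + Tmin)/2 = (28 + 18)/2 = 23.0
ET0 = 0.0023 * 13.5 * (23.0 + 17.8) * sqrt(28 - 18)
ET0 = 0.0023 * 13.5 * 40.8 * 3.162278

4.0061 mm/day


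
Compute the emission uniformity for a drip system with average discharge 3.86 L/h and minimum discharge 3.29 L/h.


EU = (q_min/q_avg)*100 = (3.29/3.86)*100 = 85.2332%

85.2332 %


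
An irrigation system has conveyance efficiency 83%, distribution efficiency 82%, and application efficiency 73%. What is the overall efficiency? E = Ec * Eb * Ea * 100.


Ec = 0.83, Eb = 0.82, Ea = 0.73
E = 0.83 * 0.82 * 0.73 * 100 = 49.6838%

49.6838 %


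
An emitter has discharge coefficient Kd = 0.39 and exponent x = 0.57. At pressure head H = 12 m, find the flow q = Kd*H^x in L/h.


q = Kd * H^x = 0.39 * 12^0.57 = 0.39 * 4.122240

1.6077 L/h


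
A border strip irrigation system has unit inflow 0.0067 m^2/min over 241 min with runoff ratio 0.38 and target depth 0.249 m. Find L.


L = q*t/((1+r)*Z)
L = 0.0067*241/((1+0.38)*0.249)
L = 1.6147/0.34362

4.6991 m


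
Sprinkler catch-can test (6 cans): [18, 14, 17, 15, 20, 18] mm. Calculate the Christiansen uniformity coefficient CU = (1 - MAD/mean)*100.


mean = 17.000000 mm
MAD = 1.666667 mm
CU = (1 - 1.666667/17.000000)*100

90.1961 %


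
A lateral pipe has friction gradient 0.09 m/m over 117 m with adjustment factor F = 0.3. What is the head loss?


hf = J * L * F = 0.09 * 117 * 0.3 = 3.1590 m

3.1590 m


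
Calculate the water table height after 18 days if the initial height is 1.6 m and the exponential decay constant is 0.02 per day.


m = m0 * exp(-k*t)
m = 1.6 * exp(-0.02 * 18)
m = 1.6 * exp(-0.3600)

1.1163 m


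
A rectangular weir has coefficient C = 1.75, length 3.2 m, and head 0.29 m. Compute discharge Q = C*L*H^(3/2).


Q = C * L * H^(3/2) = 1.75 * 3.2 * 0.29^1.5 = 1.75 * 3.2 * 0.156170

0.8746 m^3/s


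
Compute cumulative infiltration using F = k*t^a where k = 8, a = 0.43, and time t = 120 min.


F = k * t^a = 8 * 120^0.43
F = 8 * 7.835161

62.6813 mm


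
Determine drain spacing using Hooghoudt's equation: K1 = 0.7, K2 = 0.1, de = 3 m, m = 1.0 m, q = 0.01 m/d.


S^2 = 8*K2*de*m/q + 4*K1*m^2/q
S^2 = 8*0.1*3*1.0/0.01 + 4*0.7*1.0^2/0.01
S = sqrt(520.0000)

22.8035 m


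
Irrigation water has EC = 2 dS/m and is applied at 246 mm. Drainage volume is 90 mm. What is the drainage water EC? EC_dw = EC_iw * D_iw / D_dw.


EC_dw = EC_iw * D_iw / D_dw
EC_dw = 2 * 246 / 90
EC_dw = 492 / 90

5.4667 dS/m


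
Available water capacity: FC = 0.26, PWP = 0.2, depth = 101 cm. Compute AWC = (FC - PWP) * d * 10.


AWC = (FC - PWP) * d * 10
AWC = (0.26 - 0.2) * 101 * 10
AWC = 0.0600 * 101 * 10

60.6000 mm


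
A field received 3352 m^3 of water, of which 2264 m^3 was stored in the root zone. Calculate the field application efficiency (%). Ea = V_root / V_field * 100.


Ea = V_root / V_field * 100 = 2264 / 3352 * 100 = 67.5418%

67.5418 %


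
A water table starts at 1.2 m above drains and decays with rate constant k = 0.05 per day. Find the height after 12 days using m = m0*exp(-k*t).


m = m0 * exp(-k*t)
m = 1.2 * exp(-0.05 * 12)
m = 1.2 * exp(-0.6000)

0.6586 m


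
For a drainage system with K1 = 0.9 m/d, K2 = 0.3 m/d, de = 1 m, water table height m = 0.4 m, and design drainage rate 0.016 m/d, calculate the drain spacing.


S^2 = 8*K2*de*m/q + 4*K1*m^2/q
S^2 = 8*0.3*1*0.4/0.016 + 4*0.9*0.4^2/0.016
S = sqrt(96.0000)

9.7980 m


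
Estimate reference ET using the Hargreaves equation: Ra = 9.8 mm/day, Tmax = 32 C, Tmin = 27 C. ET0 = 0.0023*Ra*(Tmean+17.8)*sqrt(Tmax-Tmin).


Tmean = (Tmax + Tmin)/2 = (32 + 27)/2 = 29.5
ET0 = 0.0023 * 9.8 * (29.5 + 17.8) * sqrt(32 - 27)
ET0 = 0.0023 * 9.8 * 47.3 * 2.236068

2.3840 mm/day


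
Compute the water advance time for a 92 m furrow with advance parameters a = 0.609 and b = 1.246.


t = (L/a)^(1/b)
t = (92/0.609)^(1/1.246)
t = 151.067323^(1/1.246)

56.0961 min


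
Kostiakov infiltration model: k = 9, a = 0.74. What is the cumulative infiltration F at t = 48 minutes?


F = k * t^a = 9 * 48^0.74
F = 9 * 17.543592

157.8923 mm


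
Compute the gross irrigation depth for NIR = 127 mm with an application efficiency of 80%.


Ea = 80% = 0.8
GID = NIR / Ea = 127 / 0.8 = 158.7500 mm

158.7500 mm


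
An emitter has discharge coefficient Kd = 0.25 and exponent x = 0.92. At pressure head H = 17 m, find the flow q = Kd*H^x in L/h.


q = Kd * H^x = 0.25 * 17^0.92 = 0.25 * 13.552300

3.3881 L/h


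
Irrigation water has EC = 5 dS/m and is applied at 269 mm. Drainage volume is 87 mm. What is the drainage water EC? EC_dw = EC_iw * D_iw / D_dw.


EC_dw = EC_iw * D_iw / D_dw
EC_dw = 5 * 269 / 87
EC_dw = 1345 / 87

15.4598 dS/m


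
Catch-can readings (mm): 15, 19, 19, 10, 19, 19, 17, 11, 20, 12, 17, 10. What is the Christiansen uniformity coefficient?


mean = 15.666667 mm
MAD = 3.388889 mm
CU = (1 - 3.388889/15.666667)*100

78.3688 %


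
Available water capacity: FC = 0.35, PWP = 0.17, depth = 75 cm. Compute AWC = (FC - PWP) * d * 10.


AWC = (FC - PWP) * d * 10
AWC = (0.35 - 0.17) * 75 * 10
AWC = 0.1800 * 75 * 10

135.0000 mm


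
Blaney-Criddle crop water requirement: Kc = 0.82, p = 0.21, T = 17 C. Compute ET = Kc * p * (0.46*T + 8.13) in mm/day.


ET = Kc * p * (0.46*T + 8.13)
ET = 0.82 * 0.21 * (0.46*17 + 8.13)
ET = 0.82 * 0.21 * 15.9500

2.7466 mm/day


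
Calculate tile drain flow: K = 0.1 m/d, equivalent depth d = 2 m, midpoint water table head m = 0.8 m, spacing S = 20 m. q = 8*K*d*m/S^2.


q = 8*K*d*m/S^2
q = 8*0.1*2*0.8/20^2
q = 1.2800 / 400

0.0032 m/d


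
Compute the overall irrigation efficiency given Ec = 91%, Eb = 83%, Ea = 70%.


Ec = 0.91, Eb = 0.83, Ea = 0.7
E = 0.91 * 0.83 * 0.7 * 100 = 52.8710%

52.8710 %


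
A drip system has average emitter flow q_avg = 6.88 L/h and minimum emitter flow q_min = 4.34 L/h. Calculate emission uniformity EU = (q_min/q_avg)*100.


EU = (q_min/q_avg)*100 = (4.34/6.88)*100 = 63.0814%

63.0814 %


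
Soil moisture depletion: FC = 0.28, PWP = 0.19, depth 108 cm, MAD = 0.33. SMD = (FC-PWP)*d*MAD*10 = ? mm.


SMD = (FC - PWP) * d * MAD * 10
SMD = (0.28 - 0.19) * 108 * 0.33 * 10
SMD = 0.0900 * 108 * 0.33 * 10

32.0760 mm


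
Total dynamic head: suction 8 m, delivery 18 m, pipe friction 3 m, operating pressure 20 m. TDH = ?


TDH = Hs + Hd + hf + Hp = 8 + 18 + 3 + 20 = 49

49 m


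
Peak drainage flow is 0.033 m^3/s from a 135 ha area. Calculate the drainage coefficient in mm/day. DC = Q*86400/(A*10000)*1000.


DC = Q * 86400 / (A * 10000) * 1000
DC = 0.033 * 86400 / (135 * 10000) * 1000
DC = 2851200.0000 / 1350000

2.1120 mm/day


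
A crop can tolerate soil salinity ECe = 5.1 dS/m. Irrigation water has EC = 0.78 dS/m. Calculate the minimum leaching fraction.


LR = ECiw / (5*ECe - ECiw)
LR = 0.78 / (5*5.1 - 0.78)
LR = 0.78 / 24.7200

0.0316


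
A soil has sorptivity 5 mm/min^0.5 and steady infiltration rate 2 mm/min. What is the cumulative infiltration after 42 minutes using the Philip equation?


F = S*sqrt(t) + A*t
F = 5*sqrt(42) + 2*42
F = 5*6.480741 + 84

116.4037 mm


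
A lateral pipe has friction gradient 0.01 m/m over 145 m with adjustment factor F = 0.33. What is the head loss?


hf = J * L * F = 0.01 * 145 * 0.33 = 0.4785 m

0.4785 m


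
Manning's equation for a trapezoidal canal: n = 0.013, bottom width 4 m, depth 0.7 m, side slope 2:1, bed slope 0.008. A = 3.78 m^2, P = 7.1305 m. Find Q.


R = A/P = 3.78/7.1305 = 0.530117
Q = (1/0.013) * 3.78 * 0.530117^(2/3) * 0.008^0.5

17.0350 m^3/s


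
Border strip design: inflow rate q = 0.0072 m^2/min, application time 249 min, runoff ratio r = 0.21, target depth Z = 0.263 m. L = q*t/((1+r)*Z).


L = q*t/((1+r)*Z)
L = 0.0072*249/((1+0.21)*0.263)
L = 1.7928/0.31823

5.6337 m


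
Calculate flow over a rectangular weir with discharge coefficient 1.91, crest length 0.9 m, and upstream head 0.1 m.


Q = C * L * H^(3/2) = 1.91 * 0.9 * 0.1^1.5 = 1.91 * 0.9 * 0.031623

0.0544 m^3/s


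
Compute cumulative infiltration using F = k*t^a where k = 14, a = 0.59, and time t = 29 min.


F = k * t^a = 14 * 29^0.59
F = 14 * 7.291465

102.0805 mm


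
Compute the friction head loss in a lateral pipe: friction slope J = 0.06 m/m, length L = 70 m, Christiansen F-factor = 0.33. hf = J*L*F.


hf = J * L * F = 0.06 * 70 * 0.33 = 1.3860 m

1.3860 m


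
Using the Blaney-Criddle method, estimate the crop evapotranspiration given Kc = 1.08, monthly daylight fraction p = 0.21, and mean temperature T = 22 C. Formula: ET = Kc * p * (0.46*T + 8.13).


ET = Kc * p * (0.46*T + 8.13)
ET = 1.08 * 0.21 * (0.46*22 + 8.13)
ET = 1.08 * 0.21 * 18.2500

4.1391 mm/day


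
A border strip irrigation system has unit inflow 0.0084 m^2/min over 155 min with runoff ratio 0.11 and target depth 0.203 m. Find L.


L = q*t/((1+r)*Z)
L = 0.0084*155/((1+0.11)*0.203)
L = 1.302/0.22533

5.7782 m


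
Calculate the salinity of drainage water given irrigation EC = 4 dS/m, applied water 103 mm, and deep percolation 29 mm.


EC_dw = EC_iw * D_iw / D_dw
EC_dw = 4 * 103 / 29
EC_dw = 412 / 29

14.2069 dS/m


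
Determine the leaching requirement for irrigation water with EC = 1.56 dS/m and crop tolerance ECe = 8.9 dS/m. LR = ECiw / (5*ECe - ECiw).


LR = ECiw / (5*ECe - ECiw)
LR = 1.56 / (5*8.9 - 1.56)
LR = 1.56 / 42.9400

0.0363


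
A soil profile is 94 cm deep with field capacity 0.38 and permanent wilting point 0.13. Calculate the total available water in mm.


AWC = (FC - PWP) * d * 10
AWC = (0.38 - 0.13) * 94 * 10
AWC = 0.2500 * 94 * 10

235.0000 mm


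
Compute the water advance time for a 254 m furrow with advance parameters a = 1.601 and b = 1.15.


t = (L/a)^(1/b)
t = (254/1.601)^(1/1.15)
t = 158.650843^(1/1.15)

81.9272 min


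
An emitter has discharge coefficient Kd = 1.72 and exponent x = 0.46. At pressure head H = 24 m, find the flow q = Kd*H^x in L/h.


q = Kd * H^x = 1.72 * 24^0.46 = 1.72 * 4.314169

7.4204 L/h


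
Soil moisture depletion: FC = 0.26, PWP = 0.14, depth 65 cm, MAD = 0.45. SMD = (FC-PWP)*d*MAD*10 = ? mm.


SMD = (FC - PWP) * d * MAD * 10
SMD = (0.26 - 0.14) * 65 * 0.45 * 10
SMD = 0.1200 * 65 * 0.45 * 10

35.1000 mm


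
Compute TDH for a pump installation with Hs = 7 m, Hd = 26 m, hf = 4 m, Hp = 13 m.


TDH = Hs + Hd + hf + Hp = 7 + 26 + 4 + 13 = 50

50 m


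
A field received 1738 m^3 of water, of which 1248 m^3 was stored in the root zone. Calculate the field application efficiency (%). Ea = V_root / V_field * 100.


Ea = V_root / V_field * 100 = 1248 / 1738 * 100 = 71.8067%

71.8067 %


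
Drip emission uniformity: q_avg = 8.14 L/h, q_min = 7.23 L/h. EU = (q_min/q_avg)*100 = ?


EU = (q_min/q_avg)*100 = (7.23/8.14)*100 = 88.8206%

88.8206 %


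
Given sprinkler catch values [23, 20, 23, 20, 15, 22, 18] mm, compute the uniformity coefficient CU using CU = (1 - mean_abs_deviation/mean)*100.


mean = 20.142857 mm
MAD = 2.163265 mm
CU = (1 - 2.163265/20.142857)*100

89.2604 %


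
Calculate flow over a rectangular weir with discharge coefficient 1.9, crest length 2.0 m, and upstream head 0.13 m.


Q = C * L * H^(3/2) = 1.9 * 2.0 * 0.13^1.5 = 1.9 * 2.0 * 0.046872

0.1781 m^3/s


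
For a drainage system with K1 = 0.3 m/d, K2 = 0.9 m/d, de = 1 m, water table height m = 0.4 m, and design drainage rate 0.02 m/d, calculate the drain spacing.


S^2 = 8*K2*de*m/q + 4*K1*m^2/q
S^2 = 8*0.9*1*0.4/0.02 + 4*0.3*0.4^2/0.02
S = sqrt(153.6000)

12.3935 m


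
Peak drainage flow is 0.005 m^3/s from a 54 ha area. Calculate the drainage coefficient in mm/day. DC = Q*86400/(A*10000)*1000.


DC = Q * 86400 / (A * 10000) * 1000
DC = 0.005 * 86400 / (54 * 10000) * 1000
DC = 432000.0000 / 540000

0.8000 mm/day


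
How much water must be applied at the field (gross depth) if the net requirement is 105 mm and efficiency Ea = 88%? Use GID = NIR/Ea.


Ea = 88% = 0.88
GID = NIR / Ea = 105 / 0.88 = 119.3182 mm

119.3182 mm


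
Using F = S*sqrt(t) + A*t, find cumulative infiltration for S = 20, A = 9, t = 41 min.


F = S*sqrt(t) + A*t
F = 20*sqrt(41) + 9*41
F = 20*6.403124 + 369

497.0625 mm


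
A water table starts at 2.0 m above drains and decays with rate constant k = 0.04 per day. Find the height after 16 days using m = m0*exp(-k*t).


m = m0 * exp(-k*t)
m = 2.0 * exp(-0.04 * 16)
m = 2.0 * exp(-0.6400)

1.0546 m


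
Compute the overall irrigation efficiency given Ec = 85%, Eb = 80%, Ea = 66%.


Ec = 0.85, Eb = 0.8, Ea = 0.66
E = 0.85 * 0.8 * 0.66 * 100 = 44.8800%

44.8800 %


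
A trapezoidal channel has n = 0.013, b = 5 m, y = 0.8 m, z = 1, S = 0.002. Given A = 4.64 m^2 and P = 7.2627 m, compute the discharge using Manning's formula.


R = A/P = 4.64/7.2627 = 0.638881
Q = (1/0.013) * 4.64 * 0.638881^(2/3) * 0.002^0.5

11.8405 m^3/s


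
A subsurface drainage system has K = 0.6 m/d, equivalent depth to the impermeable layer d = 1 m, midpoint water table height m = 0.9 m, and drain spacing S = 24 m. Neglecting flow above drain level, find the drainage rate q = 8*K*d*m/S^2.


q = 8*K*d*m/S^2
q = 8*0.6*1*0.9/24^2
q = 4.3200 / 576

0.0075 m/d


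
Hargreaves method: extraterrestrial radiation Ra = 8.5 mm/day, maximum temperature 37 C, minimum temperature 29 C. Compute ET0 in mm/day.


Tmean = (Tmax + Tmin)/2 = (37 + 29)/2 = 33.0
ET0 = 0.0023 * 8.5 * (33.0 + 17.8) * sqrt(37 - 29)
ET0 = 0.0023 * 8.5 * 50.8 * 2.828427

2.8090 mm/day


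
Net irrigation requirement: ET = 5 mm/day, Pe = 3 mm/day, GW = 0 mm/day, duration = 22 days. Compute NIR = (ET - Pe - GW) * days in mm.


Daily deficit = ET - Pe - GW = 5 - 3 - 0 = 2 mm/day
NIR = 2 * 22 = 44 mm

44.0000 mm


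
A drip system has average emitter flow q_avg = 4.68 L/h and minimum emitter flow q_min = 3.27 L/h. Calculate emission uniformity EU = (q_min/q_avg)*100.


EU = (q_min/q_avg)*100 = (3.27/4.68)*100 = 69.8718%

69.8718 %


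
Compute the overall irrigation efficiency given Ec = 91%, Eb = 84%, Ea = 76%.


Ec = 0.91, Eb = 0.84, Ea = 0.76
E = 0.91 * 0.84 * 0.76 * 100 = 58.0944%

58.0944 %


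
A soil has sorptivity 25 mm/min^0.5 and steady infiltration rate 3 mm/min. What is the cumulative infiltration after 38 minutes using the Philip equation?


F = S*sqrt(t) + A*t
F = 25*sqrt(38) + 3*38
F = 25*6.164414 + 114

268.1103 mm


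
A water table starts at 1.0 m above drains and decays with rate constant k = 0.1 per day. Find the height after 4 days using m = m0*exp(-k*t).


m = m0 * exp(-k*t)
m = 1.0 * exp(-0.1 * 4)
m = 1.0 * exp(-0.4000)

0.6703 m


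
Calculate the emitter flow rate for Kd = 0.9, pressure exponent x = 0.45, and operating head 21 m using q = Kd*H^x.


q = Kd * H^x = 0.9 * 21^0.45 = 0.9 * 3.935489

3.5419 L/h


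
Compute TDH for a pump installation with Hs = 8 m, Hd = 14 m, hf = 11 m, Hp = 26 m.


TDH = Hs + Hd + hf + Hp = 8 + 14 + 11 + 26 = 59

59 m


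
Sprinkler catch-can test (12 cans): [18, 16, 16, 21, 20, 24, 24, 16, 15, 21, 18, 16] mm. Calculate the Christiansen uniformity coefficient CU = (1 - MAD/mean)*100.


mean = 18.750000 mm
MAD = 2.708333 mm
CU = (1 - 2.708333/18.750000)*100

85.5556 %


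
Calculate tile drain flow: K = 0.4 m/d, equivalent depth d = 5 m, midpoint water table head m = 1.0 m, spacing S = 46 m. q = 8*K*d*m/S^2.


q = 8*K*d*m/S^2
q = 8*0.4*5*1.0/46^2
q = 16.0000 / 2116

0.0076 m/d
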